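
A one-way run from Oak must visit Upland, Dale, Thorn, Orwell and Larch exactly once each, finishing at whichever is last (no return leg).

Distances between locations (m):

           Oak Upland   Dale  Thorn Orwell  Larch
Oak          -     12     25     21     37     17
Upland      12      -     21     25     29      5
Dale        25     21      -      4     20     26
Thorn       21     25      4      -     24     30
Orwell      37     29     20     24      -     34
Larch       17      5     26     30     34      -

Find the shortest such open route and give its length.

Shortest open route: 71 m.

There are 5! = 120 possible orderings.
Oak → Upland → Dale → Thorn → Orwell → Larch: 12+21+4+24+34 = 95
Oak → Upland → Dale → Thorn → Larch → Orwell: 12+21+4+30+34 = 101
Oak → Upland → Dale → Orwell → Thorn → Larch: 12+21+20+24+30 = 107
Oak → Upland → Dale → Orwell → Larch → Thorn: 12+21+20+34+30 = 117
Oak → Upland → Dale → Larch → Thorn → Orwell: 12+21+26+30+24 = 113
Oak → Upland → Dale → Larch → Orwell → Thorn: 12+21+26+34+24 = 117
Oak → Upland → Thorn → Dale → Orwell → Larch: 12+25+4+20+34 = 95
Oak → Upland → Thorn → Dale → Larch → Orwell: 12+25+4+26+34 = 101
Oak → Upland → Thorn → Orwell → Dale → Larch: 12+25+24+20+26 = 107
Oak → Upland → Thorn → Orwell → Larch → Dale: 12+25+24+34+26 = 121
Oak → Upland → Thorn → Larch → Dale → Orwell: 12+25+30+26+20 = 113
Oak → Upland → Thorn → Larch → Orwell → Dale: 12+25+30+34+20 = 121
Oak → Upland → Orwell → Dale → Thorn → Larch: 12+29+20+4+30 = 95
Oak → Upland → Orwell → Dale → Larch → Thorn: 12+29+20+26+30 = 117
… (106 more)
Oak → Upland → Larch → Dale → Thorn → Orwell: 12+5+26+4+24 = 71  ← best
The minimum is 71.
One shortest path: Oak → Upland → Larch → Dale → Thorn → Orwell.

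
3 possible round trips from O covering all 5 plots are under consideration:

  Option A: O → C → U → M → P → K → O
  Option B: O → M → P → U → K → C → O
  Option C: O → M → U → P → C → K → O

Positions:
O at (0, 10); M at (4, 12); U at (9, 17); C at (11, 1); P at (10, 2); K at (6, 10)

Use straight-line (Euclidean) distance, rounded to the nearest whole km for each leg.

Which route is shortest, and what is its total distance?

43 km — Option C is the shortest.

Option A: 14 + 16 + 7 + 12 + 9 + 6 = 64
Option B: 4 + 12 + 15 + 8 + 10 + 14 = 63
Option C: 4 + 7 + 15 + 1 + 10 + 6 = 43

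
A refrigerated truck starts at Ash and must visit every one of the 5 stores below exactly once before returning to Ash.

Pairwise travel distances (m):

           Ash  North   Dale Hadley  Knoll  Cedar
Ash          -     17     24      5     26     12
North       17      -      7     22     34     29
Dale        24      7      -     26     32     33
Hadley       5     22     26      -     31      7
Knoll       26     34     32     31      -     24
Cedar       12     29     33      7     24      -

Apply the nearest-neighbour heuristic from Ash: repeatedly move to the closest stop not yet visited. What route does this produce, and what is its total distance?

Ash → [Hadley:5 / Cedar:12 / North:17 / Dale:24 / Knoll:26] → Hadley (5)
Hadley → [Cedar:7 / North:22 / Dale:26 / Knoll:31] → Cedar (7)
Cedar → [Knoll:24 / North:29 / Dale:33] → Knoll (24)
Knoll → [Dale:32 / North:34] → Dale (32)
Dale → [North:7] → North (7)
Return North→Ash: 17.
Total = 5 + 7 + 24 + 32 + 7 + 17 = 92.

Total distance 92 m via the nearest-neighbour route Ash → Hadley → Cedar → Knoll → Dale → North → Ash.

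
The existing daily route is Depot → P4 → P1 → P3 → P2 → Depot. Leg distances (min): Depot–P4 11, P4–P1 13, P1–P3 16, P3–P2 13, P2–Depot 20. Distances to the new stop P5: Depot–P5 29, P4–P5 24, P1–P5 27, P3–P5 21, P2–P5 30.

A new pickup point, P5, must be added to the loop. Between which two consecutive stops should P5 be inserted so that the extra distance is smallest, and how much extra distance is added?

Adding 32 min by placing P5 on the P1–P3 leg.

Insertion cost between consecutive stops i–j is d(i,P5) + d(P5,j) − d(i,j):
  between Depot and P4: 29 + 24 − 11 = 42
  between P4 and P1: 24 + 27 − 13 = 38
  between P1 and P3: 27 + 21 − 16 = 32
  between P3 and P2: 21 + 30 − 13 = 38
  between P2 and Depot: 30 + 29 − 20 = 39
Cheapest insertion is between P1 and P3, adding 32.
New total = 73 + 32 = 105.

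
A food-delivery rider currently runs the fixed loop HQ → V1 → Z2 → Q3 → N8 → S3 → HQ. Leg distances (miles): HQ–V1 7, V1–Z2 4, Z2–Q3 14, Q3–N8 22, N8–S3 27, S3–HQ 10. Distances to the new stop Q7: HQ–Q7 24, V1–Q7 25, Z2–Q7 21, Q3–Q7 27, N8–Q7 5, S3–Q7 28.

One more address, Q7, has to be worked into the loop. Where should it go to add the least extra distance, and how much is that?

+6 miles — insert Q7 between N8 and S3.

Insertion cost between consecutive stops i–j is d(i,Q7) + d(Q7,j) − d(i,j):
  between HQ and V1: 24 + 25 − 7 = 42
  between V1 and Z2: 25 + 21 − 4 = 42
  between Z2 and Q3: 21 + 27 − 14 = 34
  between Q3 and N8: 27 + 5 − 22 = 10
  between N8 and S3: 5 + 28 − 27 = 6
  between S3 and HQ: 28 + 24 − 10 = 42
Cheapest insertion is between N8 and S3, adding 6.
New total = 84 + 6 = 90.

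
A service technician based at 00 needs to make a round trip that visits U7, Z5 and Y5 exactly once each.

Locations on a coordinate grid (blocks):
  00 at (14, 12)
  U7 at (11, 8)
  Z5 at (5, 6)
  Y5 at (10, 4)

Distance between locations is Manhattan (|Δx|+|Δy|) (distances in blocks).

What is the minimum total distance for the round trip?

There are 3 distinct closed tours to check (reversals are equivalent).
00→U7→Z5→Y5→00: 7+8+7+12 = 34
00→U7→Y5→Z5→00: 7+5+7+15 = 34
00→Z5→U7→Y5→00: 15+8+5+12 = 40
The minimum is 34.
One optimal route: 00 → U7 → Z5 → Y5 → 00 (or its reverse).

Shortest round trip = 34 blocks.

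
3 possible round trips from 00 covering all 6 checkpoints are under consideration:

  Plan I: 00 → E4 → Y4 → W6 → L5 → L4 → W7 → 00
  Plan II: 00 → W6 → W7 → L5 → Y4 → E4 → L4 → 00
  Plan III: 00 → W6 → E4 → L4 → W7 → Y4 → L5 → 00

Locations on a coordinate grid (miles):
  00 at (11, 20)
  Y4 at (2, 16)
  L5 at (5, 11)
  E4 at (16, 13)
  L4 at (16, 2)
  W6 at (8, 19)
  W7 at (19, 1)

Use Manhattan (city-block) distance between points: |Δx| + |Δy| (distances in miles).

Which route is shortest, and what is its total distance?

Plan I: 12 + 17 + 9 + 11 + 20 + 4 + 27 = 100
Plan II: 4 + 29 + 24 + 8 + 17 + 11 + 23 = 116
Plan III: 4 + 14 + 11 + 4 + 32 + 8 + 15 = 88

88 miles — Plan III is the shortest.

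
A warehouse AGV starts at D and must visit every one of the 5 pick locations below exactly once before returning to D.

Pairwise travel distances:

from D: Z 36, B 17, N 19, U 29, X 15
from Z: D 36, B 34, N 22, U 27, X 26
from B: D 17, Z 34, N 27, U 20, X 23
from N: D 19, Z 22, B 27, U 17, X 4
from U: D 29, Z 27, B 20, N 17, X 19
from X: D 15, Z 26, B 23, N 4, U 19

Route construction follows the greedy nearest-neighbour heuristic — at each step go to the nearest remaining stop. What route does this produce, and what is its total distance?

D → [X:15 / B:17 / N:19 / U:29 / Z:36] → X (15)
X → [N:4 / U:19 / B:23 / Z:26] → N (4)
N → [U:17 / Z:22 / B:27] → U (17)
U → [B:20 / Z:27] → B (20)
B → [Z:34] → Z (34)
Return Z→D: 36.
Total = 15 + 4 + 17 + 20 + 34 + 36 = 126.

Total distance 126 via the nearest-neighbour route D → X → N → U → B → Z → D.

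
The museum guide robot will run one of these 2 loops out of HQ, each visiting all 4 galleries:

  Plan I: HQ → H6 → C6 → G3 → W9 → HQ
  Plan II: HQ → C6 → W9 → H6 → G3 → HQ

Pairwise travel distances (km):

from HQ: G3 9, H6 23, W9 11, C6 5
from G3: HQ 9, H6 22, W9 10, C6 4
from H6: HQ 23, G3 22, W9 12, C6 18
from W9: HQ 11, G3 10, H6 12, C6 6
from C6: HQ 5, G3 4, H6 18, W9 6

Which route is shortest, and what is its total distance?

54 km — Plan II is the shortest.

Plan I: 23 + 18 + 4 + 10 + 11 = 66
Plan II: 5 + 6 + 12 + 22 + 9 = 54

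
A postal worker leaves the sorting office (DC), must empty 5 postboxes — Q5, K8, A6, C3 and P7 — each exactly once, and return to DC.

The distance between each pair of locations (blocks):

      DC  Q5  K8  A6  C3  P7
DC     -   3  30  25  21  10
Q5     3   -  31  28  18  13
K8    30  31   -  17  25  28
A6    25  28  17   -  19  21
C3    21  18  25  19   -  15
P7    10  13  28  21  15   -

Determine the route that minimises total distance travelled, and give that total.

Shortest round trip = 94 blocks.

There are 60 distinct closed tours to check (reversals are equivalent).
DC-Q5-K8-A6-C3-P7-DC: 3+31+17+19+15+10 = 95
DC-Q5-K8-A6-P7-C3-DC: 3+31+17+21+15+21 = 108
DC-Q5-K8-C3-A6-P7-DC: 3+31+25+19+21+10 = 109
DC-Q5-K8-C3-P7-A6-DC: 3+31+25+15+21+25 = 120
DC-Q5-K8-P7-A6-C3-DC: 3+31+28+21+19+21 = 123
DC-Q5-K8-P7-C3-A6-DC: 3+31+28+15+19+25 = 121
DC-Q5-A6-K8-C3-P7-DC: 3+28+17+25+15+10 = 98
DC-Q5-A6-K8-P7-C3-DC: 3+28+17+28+15+21 = 112
DC-Q5-A6-C3-K8-P7-DC: 3+28+19+25+28+10 = 113
DC-Q5-A6-C3-P7-K8-DC: 3+28+19+15+28+30 = 123
DC-Q5-A6-P7-K8-C3-DC: 3+28+21+28+25+21 = 126
DC-Q5-A6-P7-C3-K8-DC: 3+28+21+15+25+30 = 122
DC-Q5-C3-K8-A6-P7-DC: 3+18+25+17+21+10 = 94
DC-Q5-C3-K8-P7-A6-DC: 3+18+25+28+21+25 = 120
… (46 more)
The minimum is 94.
One optimal route: DC → Q5 → C3 → K8 → A6 → P7 → DC (or its reverse).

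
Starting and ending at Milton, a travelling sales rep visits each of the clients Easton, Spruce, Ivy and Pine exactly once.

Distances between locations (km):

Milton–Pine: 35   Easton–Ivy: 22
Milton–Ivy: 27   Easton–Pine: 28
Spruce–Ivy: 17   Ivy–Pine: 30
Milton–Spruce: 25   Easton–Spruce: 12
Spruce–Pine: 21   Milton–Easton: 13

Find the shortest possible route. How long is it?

There are 12 distinct closed tours to check (reversals are equivalent).
Milton → Easton → Spruce → Ivy → Pine → Milton: 13+12+17+30+35 = 107
Milton → Easton → Spruce → Pine → Ivy → Milton: 13+12+21+30+27 = 103
Milton → Easton → Ivy → Spruce → Pine → Milton: 13+22+17+21+35 = 108
Milton → Easton → Ivy → Pine → Spruce → Milton: 13+22+30+21+25 = 111
Milton → Easton → Pine → Spruce → Ivy → Milton: 13+28+21+17+27 = 106
Milton → Easton → Pine → Ivy → Spruce → Milton: 13+28+30+17+25 = 113
Milton → Spruce → Easton → Ivy → Pine → Milton: 25+12+22+30+35 = 124
Milton → Spruce → Easton → Pine → Ivy → Milton: 25+12+28+30+27 = 122
Milton → Spruce → Ivy → Easton → Pine → Milton: 25+17+22+28+35 = 127
Milton → Spruce → Pine → Easton → Ivy → Milton: 25+21+28+22+27 = 123
Milton → Ivy → Easton → Spruce → Pine → Milton: 27+22+12+21+35 = 117
Milton → Ivy → Spruce → Easton → Pine → Milton: 27+17+12+28+35 = 119
The minimum is 103.
One optimal route: Milton → Easton → Spruce → Pine → Ivy → Milton (or its reverse).

103 km — the shortest possible round trip.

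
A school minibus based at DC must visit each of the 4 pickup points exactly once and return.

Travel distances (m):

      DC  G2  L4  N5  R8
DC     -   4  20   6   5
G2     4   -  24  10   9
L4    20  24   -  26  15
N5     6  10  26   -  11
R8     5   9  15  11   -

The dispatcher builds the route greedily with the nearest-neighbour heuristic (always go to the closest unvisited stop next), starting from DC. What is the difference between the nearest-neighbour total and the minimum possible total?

From DC: G2=4, R8=5, N5=6, L4=20 → choose G2 (4).
From G2: R8=9, N5=10, L4=24 → choose R8 (9).
From R8: N5=11, L4=15 → choose N5 (11).
From N5: L4=26 → choose L4 (26).
NN route DC → G2 → R8 → N5 → L4 → DC costs 70.
Optimal: DC → G2 → L4 → R8 → N5 → DC costs 60 (by enumerating all 12 distinct tours).
Excess = 70 − 60 = 10.

The nearest-neighbour route is 10 m longer than optimal.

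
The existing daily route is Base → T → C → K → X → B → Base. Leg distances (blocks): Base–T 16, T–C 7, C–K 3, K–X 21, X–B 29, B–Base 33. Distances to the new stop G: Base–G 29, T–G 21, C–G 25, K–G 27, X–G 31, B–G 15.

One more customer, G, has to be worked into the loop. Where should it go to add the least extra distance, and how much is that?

Insertion cost between consecutive stops i–j is d(i,G) + d(G,j) − d(i,j):
  between Base and T: 29 + 21 − 16 = 34
  between T and C: 21 + 25 − 7 = 39
  between C and K: 25 + 27 − 3 = 49
  between K and X: 27 + 31 − 21 = 37
  between X and B: 31 + 15 − 29 = 17
  between B and Base: 15 + 29 − 33 = 11
Cheapest insertion is between B and Base, adding 11.
New total = 109 + 11 = 120.

Adding 11 blocks by placing G on the B–Base leg.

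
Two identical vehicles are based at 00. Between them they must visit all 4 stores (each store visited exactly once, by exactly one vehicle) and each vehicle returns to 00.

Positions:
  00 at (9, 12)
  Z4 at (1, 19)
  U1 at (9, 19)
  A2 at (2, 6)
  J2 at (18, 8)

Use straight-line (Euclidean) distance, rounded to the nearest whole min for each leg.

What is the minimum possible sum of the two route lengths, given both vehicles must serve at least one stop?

57 min — the smallest possible combined total.

There are 2^3 − 1 = 7 ways to divide the 4 stops into two non-empty groups. For each, the best each vehicle can do is its own shortest tour through its group:
  {Z4} + {U1, A2, J2}: 22 + 46 = 68
  {U1} + {Z4, A2, J2}: 14 + 50 = 64
  {Z4, U1} + {A2, J2}: 26 + 35 = 61
  {A2} + {Z4, U1, J2}: 18 + 43 = 61
  {Z4, A2} + {U1, J2}: 33 + 31 = 64
  {U1, A2} + {Z4, J2}: 31 + 41 = 72
  … (7 splits in total)
  {Z4, U1, A2} + {J2}: 37 + 20 = 57  ← best
Best: vehicle 1 00 → U1 → Z4 → A2 → 00 = 37; vehicle 2 00 → J2 → 00 = 20; combined 57.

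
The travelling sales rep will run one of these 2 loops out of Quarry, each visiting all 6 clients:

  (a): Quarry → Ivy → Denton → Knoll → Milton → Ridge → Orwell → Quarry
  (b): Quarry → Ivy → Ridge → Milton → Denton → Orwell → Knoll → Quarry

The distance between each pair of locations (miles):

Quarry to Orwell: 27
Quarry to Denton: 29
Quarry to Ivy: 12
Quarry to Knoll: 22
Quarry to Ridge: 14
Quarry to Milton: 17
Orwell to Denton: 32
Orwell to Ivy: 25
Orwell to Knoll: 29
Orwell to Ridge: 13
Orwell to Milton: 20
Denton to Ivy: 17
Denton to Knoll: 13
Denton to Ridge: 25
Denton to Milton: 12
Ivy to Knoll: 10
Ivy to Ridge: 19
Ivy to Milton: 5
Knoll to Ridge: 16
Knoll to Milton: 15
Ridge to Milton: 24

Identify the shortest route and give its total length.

(a): 12 + 17 + 13 + 15 + 24 + 13 + 27 = 121
(b): 12 + 19 + 24 + 12 + 32 + 29 + 22 = 150

121 miles — (a) is the shortest.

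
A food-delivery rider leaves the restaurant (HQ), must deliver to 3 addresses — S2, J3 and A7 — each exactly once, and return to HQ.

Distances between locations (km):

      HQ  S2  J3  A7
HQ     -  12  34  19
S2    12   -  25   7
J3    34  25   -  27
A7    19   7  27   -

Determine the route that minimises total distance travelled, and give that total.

With 3 stops there are 3!/2 = 3 distinct round trips (a route and its reverse cost the same).
HQ→S2→J3→A7→HQ: 12+25+27+19 = 83
HQ→S2→A7→J3→HQ: 12+7+27+34 = 80
HQ→J3→S2→A7→HQ: 34+25+7+19 = 85
The minimum is 80.
One optimal route: HQ → S2 → A7 → J3 → HQ (or its reverse).

80 km — the shortest possible round trip.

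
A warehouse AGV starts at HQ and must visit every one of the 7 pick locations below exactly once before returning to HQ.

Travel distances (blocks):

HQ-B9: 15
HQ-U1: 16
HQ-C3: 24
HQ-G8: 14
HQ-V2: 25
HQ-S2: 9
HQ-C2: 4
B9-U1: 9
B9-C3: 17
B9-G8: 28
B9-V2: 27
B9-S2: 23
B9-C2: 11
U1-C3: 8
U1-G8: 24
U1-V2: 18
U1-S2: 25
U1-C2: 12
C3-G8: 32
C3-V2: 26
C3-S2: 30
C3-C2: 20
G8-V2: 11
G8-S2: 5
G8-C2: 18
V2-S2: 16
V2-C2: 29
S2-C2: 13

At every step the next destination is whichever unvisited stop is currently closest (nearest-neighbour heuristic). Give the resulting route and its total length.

From HQ: distances to unvisited — C2=4, S2=9, G8=14, B9=15, U1=16, C3=24, V2=25. Nearest is C2 (4).
From C2: distances to unvisited — B9=11, U1=12, S2=13, G8=18, C3=20, V2=29. Nearest is B9 (11).
From B9: distances to unvisited — U1=9, C3=17, S2=23, V2=27, G8=28. Nearest is U1 (9).
From U1: distances to unvisited — C3=8, V2=18, G8=24, S2=25. Nearest is C3 (8).
From C3: distances to unvisited — V2=26, S2=30, G8=32. Nearest is V2 (26).
From V2: distances to unvisited — G8=11, S2=16. Nearest is G8 (11).
From G8: distances to unvisited — S2=5. Nearest is S2 (5).
Return S2→HQ: 9.
Total = 4 + 11 + 9 + 8 + 26 + 11 + 5 + 9 = 83.

83 blocks along HQ → C2 → B9 → U1 → C3 → V2 → G8 → S2 → HQ.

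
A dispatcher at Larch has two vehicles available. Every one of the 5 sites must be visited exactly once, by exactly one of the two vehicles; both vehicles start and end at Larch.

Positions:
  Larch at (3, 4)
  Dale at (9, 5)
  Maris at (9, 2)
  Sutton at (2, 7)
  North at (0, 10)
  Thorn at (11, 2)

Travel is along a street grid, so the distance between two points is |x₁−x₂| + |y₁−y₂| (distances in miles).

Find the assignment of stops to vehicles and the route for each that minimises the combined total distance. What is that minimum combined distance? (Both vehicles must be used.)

There are 2^4 − 1 = 15 ways to divide the 5 stops into two non-empty groups. For each, the best each vehicle can do is its own shortest tour through its group:
  {Dale} + {Maris, Sutton, North, Thorn}: 14 + 38 = 52
  {Maris} + {Dale, Sutton, North, Thorn}: 16 + 38 = 54
  {Dale, Maris} + {Sutton, North, Thorn}: 18 + 38 = 56
  {Sutton} + {Dale, Maris, North, Thorn}: 8 + 38 = 46
  {Dale, Sutton} + {Maris, North, Thorn}: 20 + 38 = 58
  {Maris, Sutton} + {Dale, North, Thorn}: 24 + 38 = 62
  … (15 splits in total)
  {Sutton, North} + {Dale, Maris, Thorn}: 18 + 22 = 40  ← best
Best: vehicle 1 Larch → Sutton → North → Larch = 18; vehicle 2 Larch → Dale → Maris → Thorn → Larch = 22; combined 40.

Minimum combined distance: 40 miles.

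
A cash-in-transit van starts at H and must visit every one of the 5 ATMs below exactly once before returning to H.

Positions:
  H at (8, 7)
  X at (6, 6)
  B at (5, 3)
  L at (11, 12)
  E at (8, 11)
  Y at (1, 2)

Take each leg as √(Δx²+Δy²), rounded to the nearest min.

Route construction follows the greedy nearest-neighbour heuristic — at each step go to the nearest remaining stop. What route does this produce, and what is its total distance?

29 min along H → X → B → Y → E → L → H.

H → [X:2 / E:4 / B:5 / L:6 / Y:9] → X (2)
X → [B:3 / E:5 / Y:6 / L:8] → B (3)
B → [Y:4 / E:9 / L:11] → Y (4)
Y → [E:11 / L:14] → E (11)
E → [L:3] → L (3)
Return L→H: 6.
Total = 2 + 3 + 4 + 11 + 3 + 6 = 29.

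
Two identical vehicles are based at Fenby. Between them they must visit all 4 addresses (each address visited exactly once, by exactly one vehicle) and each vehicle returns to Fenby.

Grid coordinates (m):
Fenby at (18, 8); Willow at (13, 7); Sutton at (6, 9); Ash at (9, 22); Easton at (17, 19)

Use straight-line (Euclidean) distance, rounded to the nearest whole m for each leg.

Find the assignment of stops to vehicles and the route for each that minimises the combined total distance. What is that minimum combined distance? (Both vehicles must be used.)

Minimum combined distance: 55 m.

There are 2^3 − 1 = 7 ways to divide the 4 stops into two non-empty groups. For each, the best each vehicle can do is its own shortest tour through its group:
  {Willow} + {Sutton, Ash, Easton}: 10 + 45 = 55
  {Sutton} + {Willow, Ash, Easton}: 24 + 41 = 65
  {Willow, Sutton} + {Ash, Easton}: 24 + 37 = 61
  {Ash} + {Willow, Sutton, Easton}: 34 + 38 = 72
  {Willow, Ash} + {Sutton, Easton}: 38 + 38 = 76
  {Sutton, Ash} + {Willow, Easton}: 42 + 29 = 71
  … (7 splits in total)
Best: vehicle 1 Fenby → Willow → Fenby = 10; vehicle 2 Fenby → Sutton → Ash → Easton → Fenby = 45; combined 55.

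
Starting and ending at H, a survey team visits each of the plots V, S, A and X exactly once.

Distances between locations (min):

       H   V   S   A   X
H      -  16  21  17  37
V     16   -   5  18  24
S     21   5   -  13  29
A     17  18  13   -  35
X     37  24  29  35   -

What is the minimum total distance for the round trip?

There are 12 distinct closed tours to check (reversals are equivalent).
H→V→S→A→X→H: 16+5+13+35+37 = 106
H→V→S→X→A→H: 16+5+29+35+17 = 102
H→V→A→S→X→H: 16+18+13+29+37 = 113
H→V→A→X→S→H: 16+18+35+29+21 = 119
H→V→X→S→A→H: 16+24+29+13+17 = 99
H→V→X→A→S→H: 16+24+35+13+21 = 109
H→S→V→A→X→H: 21+5+18+35+37 = 116
H→S→V→X→A→H: 21+5+24+35+17 = 102
H→S→A→V→X→H: 21+13+18+24+37 = 113
H→S→X→V→A→H: 21+29+24+18+17 = 109
H→A→V→S→X→H: 17+18+5+29+37 = 106
H→A→S→V→X→H: 17+13+5+24+37 = 96
The minimum is 96.
One optimal route: H → A → S → V → X → H (or its reverse).

Minimum total distance: 96 min.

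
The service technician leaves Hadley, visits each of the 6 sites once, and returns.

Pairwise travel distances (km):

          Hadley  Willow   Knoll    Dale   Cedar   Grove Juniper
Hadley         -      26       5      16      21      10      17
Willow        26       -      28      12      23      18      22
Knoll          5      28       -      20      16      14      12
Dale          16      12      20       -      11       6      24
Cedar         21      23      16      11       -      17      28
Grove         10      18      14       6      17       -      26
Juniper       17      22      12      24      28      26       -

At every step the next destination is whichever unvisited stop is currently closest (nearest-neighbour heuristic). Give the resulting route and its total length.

Hadley → [Knoll:5 / Grove:10 / Dale:16 / Juniper:17 / Cedar:21 / Willow:26] → Knoll (5)
Knoll → [Juniper:12 / Grove:14 / Cedar:16 / Dale:20 / Willow:28] → Juniper (12)
Juniper → [Willow:22 / Dale:24 / Grove:26 / Cedar:28] → Willow (22)
Willow → [Dale:12 / Grove:18 / Cedar:23] → Dale (12)
Dale → [Grove:6 / Cedar:11] → Grove (6)
Grove → [Cedar:17] → Cedar (17)
Return Cedar→Hadley: 21.
Total = 5 + 12 + 22 + 12 + 6 + 17 + 21 = 95.

Nearest-neighbour total = 95 km; route Hadley → Knoll → Juniper → Willow → Dale → Grove → Cedar → Hadley.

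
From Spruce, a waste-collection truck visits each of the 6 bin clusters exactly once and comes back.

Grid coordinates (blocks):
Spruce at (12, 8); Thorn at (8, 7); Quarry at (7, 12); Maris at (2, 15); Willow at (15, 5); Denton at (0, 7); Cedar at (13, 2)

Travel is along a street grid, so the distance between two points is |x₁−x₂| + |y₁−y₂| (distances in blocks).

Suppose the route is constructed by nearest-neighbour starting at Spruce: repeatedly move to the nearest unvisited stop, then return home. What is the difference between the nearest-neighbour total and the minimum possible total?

Spruce: Thorn=5, Willow=6, Cedar=7, Quarry=9, Denton=13, Maris=17 ⇒ Thorn
Thorn: Quarry=6, Denton=8, Willow=9, Cedar=10, Maris=14 ⇒ Quarry
Quarry: Maris=8, Denton=12, Willow=15, Cedar=16 ⇒ Maris
Maris: Denton=10, Willow=23, Cedar=24 ⇒ Denton
Denton: Willow=17, Cedar=18 ⇒ Willow
Willow: Cedar=5 ⇒ Cedar
NN route Spruce → Thorn → Quarry → Maris → Denton → Willow → Cedar → Spruce costs 58.
Optimal: Spruce → Quarry → Maris → Denton → Thorn → Willow → Cedar → Spruce costs 56 (by enumerating all 360 distinct tours).
Excess = 58 − 56 = 2.

The nearest-neighbour route is 2 blocks longer than optimal.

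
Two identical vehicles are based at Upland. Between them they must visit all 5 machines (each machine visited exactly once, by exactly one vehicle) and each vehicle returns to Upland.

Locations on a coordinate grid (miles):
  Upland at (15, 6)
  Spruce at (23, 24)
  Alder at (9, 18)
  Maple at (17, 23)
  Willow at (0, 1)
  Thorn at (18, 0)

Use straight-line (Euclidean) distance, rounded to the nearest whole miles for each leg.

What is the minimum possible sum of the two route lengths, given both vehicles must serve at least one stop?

Check every non-empty split of the stops between the two vehicles; for each half take its own optimal tour:
  {Spruce} + {Alder, Maple, Willow, Thorn}: 40 + 70 = 110
  {Alder} + {Spruce, Maple, Willow, Thorn}: 26 + 79 = 105
  {Spruce, Alder} + {Maple, Willow, Thorn}: 48 + 70 = 118
  {Maple} + {Spruce, Alder, Willow, Thorn}: 34 + 79 = 113
  {Spruce, Maple} + {Alder, Willow, Thorn}: 43 + 57 = 100
  {Alder, Maple} + {Spruce, Willow, Thorn}: 39 + 78 = 117
  … (15 splits in total)
  {Spruce, Alder, Maple, Willow} + {Thorn}: 70 + 14 = 84  ← best
Best: vehicle 1 Upland → Spruce → Maple → Alder → Willow → Upland = 70; vehicle 2 Upland → Thorn → Upland = 14; combined 84.

84 miles — the smallest possible combined total.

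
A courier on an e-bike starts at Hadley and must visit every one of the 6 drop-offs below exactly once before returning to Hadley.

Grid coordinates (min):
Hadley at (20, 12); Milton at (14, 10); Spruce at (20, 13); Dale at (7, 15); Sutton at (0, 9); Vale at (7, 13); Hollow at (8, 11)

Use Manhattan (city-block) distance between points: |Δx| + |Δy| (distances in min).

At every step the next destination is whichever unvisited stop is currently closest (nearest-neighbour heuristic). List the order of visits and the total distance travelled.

Nearest-neighbour total = 58 min; route Hadley → Spruce → Milton → Hollow → Vale → Dale → Sutton → Hadley.

At Hadley the remaining stops are Spruce 1, Milton 8, Hollow 13, Vale 14, Dale 16, Sutton 23; go to Spruce.
At Spruce the remaining stops are Milton 9, Vale 13, Hollow 14, Dale 15, Sutton 24; go to Milton.
At Milton the remaining stops are Hollow 7, Vale 10, Dale 12, Sutton 15; go to Hollow.
At Hollow the remaining stops are Vale 3, Dale 5, Sutton 10; go to Vale.
At Vale the remaining stops are Dale 2, Sutton 11; go to Dale.
At Dale the remaining stops are Sutton 13; go to Sutton.
Return Sutton→Hadley: 23.
Total = 1 + 9 + 7 + 3 + 2 + 13 + 23 = 58.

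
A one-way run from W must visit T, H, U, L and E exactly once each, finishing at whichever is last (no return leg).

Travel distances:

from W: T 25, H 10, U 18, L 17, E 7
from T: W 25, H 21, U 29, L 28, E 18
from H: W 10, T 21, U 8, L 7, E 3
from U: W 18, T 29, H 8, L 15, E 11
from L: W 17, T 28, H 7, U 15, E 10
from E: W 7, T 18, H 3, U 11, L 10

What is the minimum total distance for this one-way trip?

Minimum one-way distance = 61.

There are 5! = 120 possible orderings.
W → T → H → U → L → E: 25+21+8+15+10 = 79
W → T → H → U → E → L: 25+21+8+11+10 = 75
W → T → H → L → U → E: 25+21+7+15+11 = 79
W → T → H → L → E → U: 25+21+7+10+11 = 74
W → T → H → E → U → L: 25+21+3+11+15 = 75
W → T → H → E → L → U: 25+21+3+10+15 = 74
W → T → U → H → L → E: 25+29+8+7+10 = 79
W → T → U → H → E → L: 25+29+8+3+10 = 75
W → T → U → L → H → E: 25+29+15+7+3 = 79
W → T → U → L → E → H: 25+29+15+10+3 = 82
W → T → U → E → H → L: 25+29+11+3+7 = 75
W → T → U → E → L → H: 25+29+11+10+7 = 82
W → T → L → H → U → E: 25+28+7+8+11 = 79
W → T → L → H → E → U: 25+28+7+3+11 = 74
… (106 more)
W → H → U → L → E → T: 10+8+15+10+18 = 61  ← best
The minimum is 61.
One shortest path: W → H → U → L → E → T.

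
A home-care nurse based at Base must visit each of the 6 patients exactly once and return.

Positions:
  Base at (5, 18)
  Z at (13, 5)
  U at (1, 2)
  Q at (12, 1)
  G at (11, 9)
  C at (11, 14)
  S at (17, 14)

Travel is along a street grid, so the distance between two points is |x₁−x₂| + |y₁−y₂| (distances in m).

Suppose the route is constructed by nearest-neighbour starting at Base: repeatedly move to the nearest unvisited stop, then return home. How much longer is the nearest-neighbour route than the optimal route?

From Base: C=10, G=15, S=16, U=20, Z=21, Q=24 → choose C (10).
From C: G=5, S=6, Z=11, Q=14, U=22 → choose G (5).
From G: Z=6, Q=9, S=11, U=17 → choose Z (6).
From Z: Q=5, S=13, U=15 → choose Q (5).
From Q: U=12, S=18 → choose U (12).
From U: S=28 → choose S (28).
NN route Base → C → G → Z → Q → U → S → Base costs 82.
Optimal: Base → U → Q → Z → G → C → S → Base costs 70 (by enumerating all 360 distinct tours).
Excess = 82 − 70 = 12.

The nearest-neighbour route is 12 m longer than optimal.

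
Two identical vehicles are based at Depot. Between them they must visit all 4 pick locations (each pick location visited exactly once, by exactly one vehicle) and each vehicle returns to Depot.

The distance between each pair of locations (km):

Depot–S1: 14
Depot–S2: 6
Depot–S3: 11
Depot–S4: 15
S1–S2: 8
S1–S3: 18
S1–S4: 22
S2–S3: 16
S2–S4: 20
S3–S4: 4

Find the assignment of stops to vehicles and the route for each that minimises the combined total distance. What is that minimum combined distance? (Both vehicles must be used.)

Minimum combined distance: 58 km.

Check every non-empty split of the stops between the two vehicles; for each half take its own optimal tour:
  {S1} + {S2, S3, S4}: 28 + 41 = 69
  {S2} + {S1, S3, S4}: 12 + 51 = 63
  {S1, S2} + {S3, S4}: 28 + 30 = 58
  {S3} + {S1, S2, S4}: 22 + 51 = 73
  {S1, S3} + {S2, S4}: 43 + 41 = 84
  {S2, S3} + {S1, S4}: 33 + 51 = 84
  … (7 splits in total)
Best: vehicle 1 Depot → S1 → S2 → Depot = 28; vehicle 2 Depot → S3 → S4 → Depot = 30; combined 58.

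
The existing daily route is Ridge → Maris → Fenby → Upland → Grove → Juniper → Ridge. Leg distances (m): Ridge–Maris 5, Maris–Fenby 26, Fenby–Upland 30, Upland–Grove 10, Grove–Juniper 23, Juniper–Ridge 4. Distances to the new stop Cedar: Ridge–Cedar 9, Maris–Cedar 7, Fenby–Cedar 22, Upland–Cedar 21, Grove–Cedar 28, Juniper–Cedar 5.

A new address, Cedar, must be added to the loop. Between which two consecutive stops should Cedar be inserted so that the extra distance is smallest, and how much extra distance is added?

Minimum extra distance: 3 m, inserting Cedar between Maris and Fenby.

Insertion cost between consecutive stops i–j is d(i,Cedar) + d(Cedar,j) − d(i,j):
  between Ridge and Maris: 9 + 7 − 5 = 11
  between Maris and Fenby: 7 + 22 − 26 = 3
  between Fenby and Upland: 22 + 21 − 30 = 13
  between Upland and Grove: 21 + 28 − 10 = 39
  between Grove and Juniper: 28 + 5 − 23 = 10
  between Juniper and Ridge: 5 + 9 − 4 = 10
Cheapest insertion is between Maris and Fenby, adding 3.
New total = 98 + 3 = 101.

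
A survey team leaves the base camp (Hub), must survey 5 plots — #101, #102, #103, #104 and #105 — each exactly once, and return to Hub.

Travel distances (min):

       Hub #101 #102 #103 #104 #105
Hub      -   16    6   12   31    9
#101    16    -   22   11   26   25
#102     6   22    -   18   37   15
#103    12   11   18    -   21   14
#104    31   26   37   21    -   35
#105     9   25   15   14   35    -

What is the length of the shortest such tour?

98 min — the shortest possible round trip.

With 5 stops there are 5!/2 = 60 distinct round trips (a route and its reverse cost the same).
Hub→#101→#102→#103→#104→#105→Hub: 16+22+18+21+35+9 = 121
Hub→#101→#102→#103→#105→#104→Hub: 16+22+18+14+35+31 = 136
Hub→#101→#102→#104→#103→#105→Hub: 16+22+37+21+14+9 = 119
Hub→#101→#102→#104→#105→#103→Hub: 16+22+37+35+14+12 = 136
Hub→#101→#102→#105→#103→#104→Hub: 16+22+15+14+21+31 = 119
Hub→#101→#102→#105→#104→#103→Hub: 16+22+15+35+21+12 = 121
Hub→#101→#103→#102→#104→#105→Hub: 16+11+18+37+35+9 = 126
Hub→#101→#103→#102→#105→#104→Hub: 16+11+18+15+35+31 = 126
Hub→#101→#103→#104→#102→#105→Hub: 16+11+21+37+15+9 = 109
Hub→#101→#103→#104→#105→#102→Hub: 16+11+21+35+15+6 = 104
Hub→#101→#103→#105→#102→#104→Hub: 16+11+14+15+37+31 = 124
Hub→#101→#103→#105→#104→#102→Hub: 16+11+14+35+37+6 = 119
Hub→#101→#104→#102→#103→#105→Hub: 16+26+37+18+14+9 = 120
Hub→#101→#104→#102→#105→#103→Hub: 16+26+37+15+14+12 = 120
… (46 more)
Hub→#101→#104→#103→#105→#102→Hub: 16+26+21+14+15+6 = 98  ← best
The minimum is 98.
One optimal route: Hub → #101 → #104 → #103 → #105 → #102 → Hub (or its reverse).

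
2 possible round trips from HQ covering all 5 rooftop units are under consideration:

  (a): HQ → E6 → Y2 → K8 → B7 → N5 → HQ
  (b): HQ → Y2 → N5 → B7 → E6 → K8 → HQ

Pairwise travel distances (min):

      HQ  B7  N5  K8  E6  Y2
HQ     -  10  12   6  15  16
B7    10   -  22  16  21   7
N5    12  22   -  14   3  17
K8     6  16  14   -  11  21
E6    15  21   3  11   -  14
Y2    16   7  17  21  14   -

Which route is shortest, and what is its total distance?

(a): 15 + 14 + 21 + 16 + 22 + 12 = 100
(b): 16 + 17 + 22 + 21 + 11 + 6 = 93

93 min — (b) is the shortest.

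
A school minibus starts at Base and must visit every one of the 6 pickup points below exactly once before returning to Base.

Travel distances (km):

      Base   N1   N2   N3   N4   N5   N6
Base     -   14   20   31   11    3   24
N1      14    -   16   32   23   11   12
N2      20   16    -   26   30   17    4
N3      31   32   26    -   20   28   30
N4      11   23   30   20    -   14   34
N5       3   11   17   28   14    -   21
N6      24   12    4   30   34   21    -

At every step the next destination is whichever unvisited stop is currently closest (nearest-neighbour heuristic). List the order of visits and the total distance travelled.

87 km along Base → N5 → N1 → N6 → N2 → N3 → N4 → Base.

At Base the remaining stops are N5 3, N4 11, N1 14, N2 20, N6 24, N3 31; go to N5.
At N5 the remaining stops are N1 11, N4 14, N2 17, N6 21, N3 28; go to N1.
At N1 the remaining stops are N6 12, N2 16, N4 23, N3 32; go to N6.
At N6 the remaining stops are N2 4, N3 30, N4 34; go to N2.
At N2 the remaining stops are N3 26, N4 30; go to N3.
At N3 the remaining stops are N4 20; go to N4.
Return N4→Base: 11.
Total = 3 + 11 + 12 + 4 + 26 + 20 + 11 = 87.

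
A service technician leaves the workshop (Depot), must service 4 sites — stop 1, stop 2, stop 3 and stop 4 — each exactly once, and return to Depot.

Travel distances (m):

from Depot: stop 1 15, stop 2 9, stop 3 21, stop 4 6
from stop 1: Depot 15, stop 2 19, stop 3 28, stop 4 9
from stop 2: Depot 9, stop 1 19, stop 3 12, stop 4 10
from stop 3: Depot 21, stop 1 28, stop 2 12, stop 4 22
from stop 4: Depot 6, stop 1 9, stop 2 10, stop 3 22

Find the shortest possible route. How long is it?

Depot - stop 1 - stop 2 - stop 3 - stop 4 - Depot: 15+19+12+22+6 = 74
Depot - stop 1 - stop 2 - stop 4 - stop 3 - Depot: 15+19+10+22+21 = 87
Depot - stop 1 - stop 3 - stop 2 - stop 4 - Depot: 15+28+12+10+6 = 71
Depot - stop 1 - stop 3 - stop 4 - stop 2 - Depot: 15+28+22+10+9 = 84
Depot - stop 1 - stop 4 - stop 2 - stop 3 - Depot: 15+9+10+12+21 = 67
Depot - stop 1 - stop 4 - stop 3 - stop 2 - Depot: 15+9+22+12+9 = 67
Depot - stop 2 - stop 1 - stop 3 - stop 4 - Depot: 9+19+28+22+6 = 84
Depot - stop 2 - stop 1 - stop 4 - stop 3 - Depot: 9+19+9+22+21 = 80
Depot - stop 2 - stop 3 - stop 1 - stop 4 - Depot: 9+12+28+9+6 = 64
Depot - stop 2 - stop 4 - stop 1 - stop 3 - Depot: 9+10+9+28+21 = 77
Depot - stop 3 - stop 1 - stop 2 - stop 4 - Depot: 21+28+19+10+6 = 84
Depot - stop 3 - stop 2 - stop 1 - stop 4 - Depot: 21+12+19+9+6 = 67
The minimum is 64.
One optimal route: Depot → stop 2 → stop 3 → stop 1 → stop 4 → Depot (or its reverse).

Shortest round trip = 64 m.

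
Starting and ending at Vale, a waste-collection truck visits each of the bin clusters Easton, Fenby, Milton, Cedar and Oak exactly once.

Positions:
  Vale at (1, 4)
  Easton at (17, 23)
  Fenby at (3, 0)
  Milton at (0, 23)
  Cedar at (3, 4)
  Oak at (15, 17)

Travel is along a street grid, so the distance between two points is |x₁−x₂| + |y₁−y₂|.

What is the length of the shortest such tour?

80 — the shortest possible round trip.

There are 60 distinct closed tours to check (reversals are equivalent).
Vale→Easton→Fenby→Milton→Cedar→Oak→Vale: 35+37+26+22+25+27 = 172
Vale→Easton→Fenby→Milton→Oak→Cedar→Vale: 35+37+26+21+25+2 = 146
Vale→Easton→Fenby→Cedar→Milton→Oak→Vale: 35+37+4+22+21+27 = 146
Vale→Easton→Fenby→Cedar→Oak→Milton→Vale: 35+37+4+25+21+20 = 142
Vale→Easton→Fenby→Oak→Milton→Cedar→Vale: 35+37+29+21+22+2 = 146
Vale→Easton→Fenby→Oak→Cedar→Milton→Vale: 35+37+29+25+22+20 = 168
Vale→Easton→Milton→Fenby→Cedar→Oak→Vale: 35+17+26+4+25+27 = 134
Vale→Easton→Milton→Fenby→Oak→Cedar→Vale: 35+17+26+29+25+2 = 134
Vale→Easton→Milton→Cedar→Fenby→Oak→Vale: 35+17+22+4+29+27 = 134
Vale→Easton→Milton→Cedar→Oak→Fenby→Vale: 35+17+22+25+29+6 = 134
Vale→Easton→Milton→Oak→Fenby→Cedar→Vale: 35+17+21+29+4+2 = 108
Vale→Easton→Milton→Oak→Cedar→Fenby→Vale: 35+17+21+25+4+6 = 108
Vale→Easton→Cedar→Fenby→Milton→Oak→Vale: 35+33+4+26+21+27 = 146
Vale→Easton→Cedar→Fenby→Oak→Milton→Vale: 35+33+4+29+21+20 = 142
… (46 more)
Vale→Fenby→Cedar→Oak→Easton→Milton→Vale: 6+4+25+8+17+20 = 80  ← best
The minimum is 80.
One optimal route: Vale → Fenby → Cedar → Oak → Easton → Milton → Vale (or its reverse).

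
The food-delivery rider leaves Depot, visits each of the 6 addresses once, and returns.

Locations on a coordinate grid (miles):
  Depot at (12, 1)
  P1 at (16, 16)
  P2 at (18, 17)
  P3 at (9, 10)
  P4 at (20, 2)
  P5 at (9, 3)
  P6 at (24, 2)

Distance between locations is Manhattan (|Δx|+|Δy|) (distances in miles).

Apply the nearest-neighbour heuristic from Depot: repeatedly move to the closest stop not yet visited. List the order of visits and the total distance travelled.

Nearest-neighbour total = 62 miles; route Depot → P5 → P3 → P1 → P2 → P4 → P6 → Depot.

From Depot: distances to unvisited — P5=5, P4=9, P3=12, P6=13, P1=19, P2=22. Nearest is P5 (5).
From P5: distances to unvisited — P3=7, P4=12, P6=16, P1=20, P2=23. Nearest is P3 (7).
From P3: distances to unvisited — P1=13, P2=16, P4=19, P6=23. Nearest is P1 (13).
From P1: distances to unvisited — P2=3, P4=18, P6=22. Nearest is P2 (3).
From P2: distances to unvisited — P4=17, P6=21. Nearest is P4 (17).
From P4: distances to unvisited — P6=4. Nearest is P6 (4).
Return P6→Depot: 13.
Total = 5 + 7 + 13 + 3 + 17 + 4 + 13 = 62.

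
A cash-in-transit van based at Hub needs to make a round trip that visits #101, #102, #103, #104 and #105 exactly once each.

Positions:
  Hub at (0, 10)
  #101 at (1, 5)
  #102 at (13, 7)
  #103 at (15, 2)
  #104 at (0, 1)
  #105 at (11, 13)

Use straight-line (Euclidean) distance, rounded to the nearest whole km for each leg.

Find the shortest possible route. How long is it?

With 5 stops there are 5!/2 = 60 distinct round trips (a route and its reverse cost the same).
Hub - #101 - #102 - #103 - #104 - #105 - Hub: 5+12+5+15+16+11 = 64
Hub - #101 - #102 - #103 - #105 - #104 - Hub: 5+12+5+12+16+9 = 59
Hub - #101 - #102 - #104 - #103 - #105 - Hub: 5+12+14+15+12+11 = 69
Hub - #101 - #102 - #104 - #105 - #103 - Hub: 5+12+14+16+12+17 = 76
Hub - #101 - #102 - #105 - #103 - #104 - Hub: 5+12+6+12+15+9 = 59
Hub - #101 - #102 - #105 - #104 - #103 - Hub: 5+12+6+16+15+17 = 71
Hub - #101 - #103 - #102 - #104 - #105 - Hub: 5+14+5+14+16+11 = 65
Hub - #101 - #103 - #102 - #105 - #104 - Hub: 5+14+5+6+16+9 = 55
Hub - #101 - #103 - #104 - #102 - #105 - Hub: 5+14+15+14+6+11 = 65
Hub - #101 - #103 - #104 - #105 - #102 - Hub: 5+14+15+16+6+13 = 69
Hub - #101 - #103 - #105 - #102 - #104 - Hub: 5+14+12+6+14+9 = 60
Hub - #101 - #103 - #105 - #104 - #102 - Hub: 5+14+12+16+14+13 = 74
Hub - #101 - #104 - #102 - #103 - #105 - Hub: 5+4+14+5+12+11 = 51
Hub - #101 - #104 - #102 - #105 - #103 - Hub: 5+4+14+6+12+17 = 58
… (46 more)
Hub - #101 - #104 - #103 - #102 - #105 - Hub: 5+4+15+5+6+11 = 46  ← best
The minimum is 46.
One optimal route: Hub → #101 → #104 → #103 → #102 → #105 → Hub (or its reverse).

Shortest round trip = 46 km.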